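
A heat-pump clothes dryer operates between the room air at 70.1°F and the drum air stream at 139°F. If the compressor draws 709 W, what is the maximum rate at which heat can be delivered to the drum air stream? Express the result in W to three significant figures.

In absolute terms T_C = 294.32 K and T_H = 332.59 K, so ΔT = 38.28 K.
COP_Carnot = T_H/ΔT = 332.59/38.28 = 8.689.
Q̇_max = COP_Carnot × Ẇ = 8.689 × 709.0 W = 6160 W.

6160 W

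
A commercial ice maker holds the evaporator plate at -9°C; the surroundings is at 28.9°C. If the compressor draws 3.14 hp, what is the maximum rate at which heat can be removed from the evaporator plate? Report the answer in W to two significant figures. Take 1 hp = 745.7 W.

In absolute terms T_C = 264.15 K and T_H = 302.05 K, so ΔT = 37.90 K.
COP_Carnot = T_C/ΔT = 264.15/37.90 = 6.970.
Q̇_max = COP_Carnot × Ẇ = 6.970 × 3.140 hp = 21.88 hp = 16320 W.

16000 W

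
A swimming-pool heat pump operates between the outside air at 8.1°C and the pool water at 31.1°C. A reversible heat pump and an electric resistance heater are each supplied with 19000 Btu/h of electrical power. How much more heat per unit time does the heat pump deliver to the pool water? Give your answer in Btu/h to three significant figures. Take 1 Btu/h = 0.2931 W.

In absolute terms T_C = 281.25 K and T_H = 304.25 K, so ΔT = 23.00 K.
COP_Carnot = T_H/ΔT = 304.25/23.00 = 13.23.
The heat pump delivers Q̇_H = COP × Ẇ = 251300 Btu/h; the resistance heater delivers Ẇ = 19000 Btu/h.
Extra = (COP − 1)·Ẇ = 232300 Btu/h.

232000 Btu/h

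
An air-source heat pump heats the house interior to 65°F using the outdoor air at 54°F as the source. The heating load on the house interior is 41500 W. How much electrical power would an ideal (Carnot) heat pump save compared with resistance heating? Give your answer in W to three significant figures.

In absolute terms T_C = 285.37 K and T_H = 291.48 K, so ΔT = 6.111 K.
COP_Carnot = T_H/ΔT = 291.48/6.111 = 47.70.
Resistance heating needs Ẇ_res = Q̇_H = 41500 W; the reversible heat pump needs only Ẇ_hp = Q̇_H/COP = 870.1 W.
Saving = 41500 − 870.1 = 40630 W.

40600 W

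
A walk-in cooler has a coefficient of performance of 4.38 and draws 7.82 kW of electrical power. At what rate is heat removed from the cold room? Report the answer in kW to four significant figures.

Q̇_C = COP × Ẇ = 4.38 × 7.820 = 34.25 kW.

34.25 kW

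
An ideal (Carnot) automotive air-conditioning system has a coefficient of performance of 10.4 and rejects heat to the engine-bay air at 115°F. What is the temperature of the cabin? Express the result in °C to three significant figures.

18.1 °C

For a Carnot refrigerator COP_R = T_C/(T_H − T_C), so T_C = COP·T_H/(1 + COP).
With T_H = 319.26 K, T_C = 10.4 × 319.26/11.40 = 291.26 K.
Converting, 291.26 K = 18.11°C.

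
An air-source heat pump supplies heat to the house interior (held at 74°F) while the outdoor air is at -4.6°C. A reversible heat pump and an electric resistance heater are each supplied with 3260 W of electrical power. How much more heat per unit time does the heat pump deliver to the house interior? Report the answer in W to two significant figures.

In absolute terms T_C = 268.55 K and T_H = 296.48 K, so ΔT = 27.93 K.
COP_Carnot = T_H/ΔT = 296.48/27.93 = 10.61.
The heat pump delivers Q̇_H = COP × Ẇ = 34600 W; the resistance heater delivers Ẇ = 3260 W.
Extra = (COP − 1)·Ẇ = 31340 W.

31000 W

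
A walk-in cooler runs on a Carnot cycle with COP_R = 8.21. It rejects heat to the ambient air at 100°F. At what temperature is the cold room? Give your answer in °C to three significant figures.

4.02 °C

For a Carnot refrigerator COP_R = T_C/(T_H − T_C), so T_C = COP·T_H/(1 + COP).
With T_H = 310.93 K, T_C = 8.21 × 310.93/9.210 = 277.17 K.
Converting, 277.17 K = 4.02°C.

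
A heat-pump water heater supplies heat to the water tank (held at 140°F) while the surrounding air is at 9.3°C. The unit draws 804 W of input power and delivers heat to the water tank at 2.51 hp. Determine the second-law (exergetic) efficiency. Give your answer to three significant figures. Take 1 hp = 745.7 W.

Converting, Q̇_H = 2.510 hp = 1872 W, so COP_actual = Q̇_H/Ẇ = 1872/804.0 = 2.328.
In absolute terms T_C = 282.45 K and T_H = 333.15 K, so ΔT = 50.70 K.
COP_Carnot = T_H/ΔT = 333.15/50.70 = 6.571.
η_II = COP_actual/COP_Carnot = 2.328/6.571 = 0.3543.

0.354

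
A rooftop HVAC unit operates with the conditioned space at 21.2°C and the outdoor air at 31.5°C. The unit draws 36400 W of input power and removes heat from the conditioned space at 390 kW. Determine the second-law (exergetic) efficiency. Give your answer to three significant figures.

Converting, Q̇_C = 390.0 kW = 390000 W, so COP_actual = Q̇_C/Ẇ = 390000/36400 = 10.71.
In absolute terms T_C = 294.35 K and T_H = 304.65 K, so ΔT = 10.30 K.
COP_Carnot = T_C/ΔT = 294.35/10.30 = 28.58.
η_II = COP_actual/COP_Carnot = 10.71/28.58 = 0.3749.

0.375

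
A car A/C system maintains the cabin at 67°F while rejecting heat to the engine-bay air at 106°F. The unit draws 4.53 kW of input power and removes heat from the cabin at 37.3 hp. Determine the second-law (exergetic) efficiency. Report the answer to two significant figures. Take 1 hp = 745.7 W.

Converting, Q̇_C = 37.30 hp = 27.81 kW, so COP_actual = Q̇_C/Ẇ = 27.81/4.530 = 6.140.
In absolute terms T_C = 292.59 K and T_H = 314.26 K, so ΔT = 21.67 K.
COP_Carnot = T_C/ΔT = 292.59/21.67 = 13.50.
η_II = COP_actual/COP_Carnot = 6.140/13.50 = 0.4547.

0.45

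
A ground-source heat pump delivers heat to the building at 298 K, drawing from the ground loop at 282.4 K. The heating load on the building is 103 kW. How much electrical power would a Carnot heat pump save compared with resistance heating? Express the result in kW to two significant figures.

98 kW

The reservoir spacing is ΔT = 298 − 282.4 = 15.60 K.
COP_Carnot = T_H/ΔT = 298.00/15.60 = 19.10.
Resistance heating needs Ẇ_res = Q̇_H = 103.0 kW; the reversible heat pump needs only Ẇ_hp = Q̇_H/COP = 5.392 kW.
Saving = 103.0 − 5.392 = 97.61 kW.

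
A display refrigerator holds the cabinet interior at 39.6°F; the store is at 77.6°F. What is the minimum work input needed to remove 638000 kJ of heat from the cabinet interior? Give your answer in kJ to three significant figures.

48600 kJ

In absolute terms T_C = 277.37 K and T_H = 298.48 K, so ΔT = 21.11 K.
The reversible limit is COP_R = T_C/ΔT = 13.14, so W_min = Q_C/COP = Q_C·ΔT/T_C.
W_min = 638000 × 21.11/277.37 = 48560 kJ.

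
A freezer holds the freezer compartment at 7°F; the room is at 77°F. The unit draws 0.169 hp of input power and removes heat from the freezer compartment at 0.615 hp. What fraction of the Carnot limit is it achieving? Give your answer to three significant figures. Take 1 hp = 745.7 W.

0.546

COP_actual = Q̇_C/Ẇ = 0.6150/0.1690 = 3.639.
In absolute terms T_C = 259.26 K and T_H = 298.15 K, so ΔT = 38.89 K.
COP_Carnot = T_C/ΔT = 259.26/38.89 = 6.667.
η_II = COP_actual/COP_Carnot = 3.639/6.667 = 0.5459.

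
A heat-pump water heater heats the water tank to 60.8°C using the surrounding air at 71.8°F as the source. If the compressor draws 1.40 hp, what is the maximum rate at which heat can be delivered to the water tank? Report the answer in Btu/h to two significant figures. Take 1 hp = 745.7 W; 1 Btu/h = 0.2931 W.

31000 Btu/h

In absolute terms T_C = 295.26 K and T_H = 333.95 K, so ΔT = 38.69 K.
COP_Carnot = T_H/ΔT = 333.95/38.69 = 8.632.
Q̇_max = COP_Carnot × Ẇ = 8.632 × 1.400 hp = 12.08 hp = 30740 Btu/h.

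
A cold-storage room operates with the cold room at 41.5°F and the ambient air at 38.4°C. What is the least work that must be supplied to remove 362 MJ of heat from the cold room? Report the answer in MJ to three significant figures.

43.1 MJ

In absolute terms T_C = 278.43 K and T_H = 311.55 K, so ΔT = 33.12 K.
The reversible limit is COP_R = T_C/ΔT = 8.406, so W_min = Q_C/COP = Q_C·ΔT/T_C.
W_min = 362.0 × 33.12/278.43 = 43.06 MJ.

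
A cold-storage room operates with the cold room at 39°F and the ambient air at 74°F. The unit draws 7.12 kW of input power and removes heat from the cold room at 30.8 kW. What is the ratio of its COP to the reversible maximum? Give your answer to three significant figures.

0.304

COP_actual = Q̇_C/Ẇ = 30.80/7.120 = 4.326.
In absolute terms T_C = 277.04 K and T_H = 296.48 K, so ΔT = 19.44 K.
COP_Carnot = T_C/ΔT = 277.04/19.44 = 14.25.
η_II = COP_actual/COP_Carnot = 4.326/14.25 = 0.3036.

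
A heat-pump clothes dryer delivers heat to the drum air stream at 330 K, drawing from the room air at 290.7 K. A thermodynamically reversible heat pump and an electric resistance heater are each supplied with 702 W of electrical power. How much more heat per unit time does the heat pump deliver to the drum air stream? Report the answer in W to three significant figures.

5190 W

The reservoir spacing is ΔT = 330 − 290.7 = 39.30 K.
COP_Carnot = T_H/ΔT = 330.00/39.30 = 8.397.
The heat pump delivers Q̇_H = COP × Ẇ = 5895 W; the resistance heater delivers Ẇ = 702.0 W.
Extra = (COP − 1)·Ẇ = 5193 W.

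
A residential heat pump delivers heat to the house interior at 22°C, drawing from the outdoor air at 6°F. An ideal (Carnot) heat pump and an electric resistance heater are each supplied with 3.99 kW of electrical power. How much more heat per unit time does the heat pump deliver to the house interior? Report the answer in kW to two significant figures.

28 kW

In absolute terms T_C = 258.71 K and T_H = 295.15 K, so ΔT = 36.44 K.
COP_Carnot = T_H/ΔT = 295.15/36.44 = 8.099.
The heat pump delivers Q̇_H = COP × Ẇ = 32.31 kW; the resistance heater delivers Ẇ = 3.990 kW.
Extra = (COP − 1)·Ẇ = 28.32 kW.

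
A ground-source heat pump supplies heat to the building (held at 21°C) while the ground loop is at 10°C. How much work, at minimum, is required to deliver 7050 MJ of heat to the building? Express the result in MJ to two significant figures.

260 MJ

In absolute terms T_C = 283.15 K and T_H = 294.15 K, so ΔT = 11.00 K.
The reversible limit is COP_HP = T_H/ΔT = 26.74, so W_min = Q_H/COP = Q_H·ΔT/T_H.
W_min = 7050 × 11.00/294.15 = 263.6 MJ.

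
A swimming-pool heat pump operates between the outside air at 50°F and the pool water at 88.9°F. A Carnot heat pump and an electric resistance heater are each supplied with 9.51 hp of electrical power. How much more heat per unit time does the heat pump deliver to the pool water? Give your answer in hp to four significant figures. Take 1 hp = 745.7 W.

124.6 hp

In absolute terms T_C = 283.15 K and T_H = 304.76 K, so ΔT = 21.61 K.
COP_Carnot = T_H/ΔT = 304.76/21.61 = 14.10.
The heat pump delivers Q̇_H = COP × Ẇ = 134.1 hp; the resistance heater delivers Ẇ = 9.510 hp.
Extra = (COP − 1)·Ẇ = 124.6 hp.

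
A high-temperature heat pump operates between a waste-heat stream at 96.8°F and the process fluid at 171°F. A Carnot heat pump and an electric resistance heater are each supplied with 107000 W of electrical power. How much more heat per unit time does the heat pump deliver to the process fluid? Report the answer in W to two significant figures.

In absolute terms T_C = 309.15 K and T_H = 350.37 K, so ΔT = 41.22 K.
COP_Carnot = T_H/ΔT = 350.37/41.22 = 8.500.
The heat pump delivers Q̇_H = COP × Ẇ = 909500 W; the resistance heater delivers Ẇ = 107000 W.
Extra = (COP − 1)·Ẇ = 802500 W.

800000 W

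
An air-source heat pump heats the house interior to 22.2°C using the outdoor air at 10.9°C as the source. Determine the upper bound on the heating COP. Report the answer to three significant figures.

26.1

In absolute terms T_C = 284.05 K and T_H = 295.35 K, so ΔT = 11.30 K.
For a reversible cycle, COP_Carnot = T_H/ΔT = 295.35/11.30 = 26.14.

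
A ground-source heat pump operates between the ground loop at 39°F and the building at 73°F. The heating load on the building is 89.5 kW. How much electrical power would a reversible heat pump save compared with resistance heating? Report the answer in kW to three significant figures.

In absolute terms T_C = 277.04 K and T_H = 295.93 K, so ΔT = 18.89 K.
COP_Carnot = T_H/ΔT = 295.93/18.89 = 15.67.
Resistance heating needs Ẇ_res = Q̇_H = 89.50 kW; the reversible heat pump needs only Ẇ_hp = Q̇_H/COP = 5.713 kW.
Saving = 89.50 − 5.713 = 83.79 kW.

83.8 kW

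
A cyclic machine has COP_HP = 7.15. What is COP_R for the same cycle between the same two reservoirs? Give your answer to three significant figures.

6.15

Since Q_H = Q_C + W for any cycle, COP_R = Q_C/W = Q_H/W − 1.
COP_R = 7.15 − 1 = 6.15.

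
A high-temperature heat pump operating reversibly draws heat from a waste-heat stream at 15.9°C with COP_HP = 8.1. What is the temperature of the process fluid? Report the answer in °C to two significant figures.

57 °C

COP_HP = T_H/(T_H − T_C) rearranges to T_H = COP·T_C/(COP − 1).
With T_C = 289.05 K, T_H = 8.1 × 289.05/7.100 = 329.76 K.
Converting, 329.76 K = 56.61°C.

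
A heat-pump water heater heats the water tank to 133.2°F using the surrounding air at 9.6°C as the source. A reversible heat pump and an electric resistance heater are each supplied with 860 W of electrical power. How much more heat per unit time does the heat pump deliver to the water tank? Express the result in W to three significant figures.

In absolute terms T_C = 282.75 K and T_H = 329.37 K, so ΔT = 46.62 K.
COP_Carnot = T_H/ΔT = 329.37/46.62 = 7.065.
The heat pump delivers Q̇_H = COP × Ẇ = 6076 W; the resistance heater delivers Ẇ = 860.0 W.
Extra = (COP − 1)·Ẇ = 5216 W.

5220 W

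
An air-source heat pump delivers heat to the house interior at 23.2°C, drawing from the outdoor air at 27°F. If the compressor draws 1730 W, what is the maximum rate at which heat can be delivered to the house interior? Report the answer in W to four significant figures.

In absolute terms T_C = 270.37 K and T_H = 296.35 K, so ΔT = 25.98 K.
COP_Carnot = T_H/ΔT = 296.35/25.98 = 11.41.
Q̇_max = COP_Carnot × Ẇ = 11.41 × 1730 W = 19740 W.

19740 W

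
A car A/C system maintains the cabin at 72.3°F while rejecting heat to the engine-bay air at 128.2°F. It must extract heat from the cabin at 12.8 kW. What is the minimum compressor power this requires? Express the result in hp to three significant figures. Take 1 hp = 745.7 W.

In absolute terms T_C = 295.54 K and T_H = 326.59 K, so ΔT = 31.06 K.
COP_Carnot = T_C/ΔT = 295.54/31.06 = 9.516.
Ẇ_min = Q̇/COP_Carnot = 12.80/9.516 = 1.345 kW = 1.804 hp.

1.80 hp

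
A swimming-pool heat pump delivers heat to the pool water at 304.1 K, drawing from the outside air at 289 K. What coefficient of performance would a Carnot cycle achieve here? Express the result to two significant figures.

20

The reservoir spacing is ΔT = 304.1 − 289 = 15.10 K.
For a reversible cycle, COP_Carnot = T_H/ΔT = 304.10/15.10 = 20.14.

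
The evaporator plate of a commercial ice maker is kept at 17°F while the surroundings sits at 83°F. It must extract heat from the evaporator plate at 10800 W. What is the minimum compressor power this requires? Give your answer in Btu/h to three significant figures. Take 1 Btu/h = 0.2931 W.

In absolute terms T_C = 264.82 K and T_H = 301.48 K, so ΔT = 36.67 K.
COP_Carnot = T_C/ΔT = 264.82/36.67 = 7.222.
Ẇ_min = Q̇/COP_Carnot = 10800/7.222 = 1495 W = 5102 Btu/h.

5100 Btu/h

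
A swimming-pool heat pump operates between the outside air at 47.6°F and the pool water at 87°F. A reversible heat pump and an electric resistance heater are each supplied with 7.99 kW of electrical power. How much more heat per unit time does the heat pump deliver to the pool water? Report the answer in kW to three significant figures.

103 kW

In absolute terms T_C = 281.82 K and T_H = 303.71 K, so ΔT = 21.89 K.
COP_Carnot = T_H/ΔT = 303.71/21.89 = 13.87.
The heat pump delivers Q̇_H = COP × Ẇ = 110.9 kW; the resistance heater delivers Ẇ = 7.990 kW.
Extra = (COP − 1)·Ẇ = 102.9 kW.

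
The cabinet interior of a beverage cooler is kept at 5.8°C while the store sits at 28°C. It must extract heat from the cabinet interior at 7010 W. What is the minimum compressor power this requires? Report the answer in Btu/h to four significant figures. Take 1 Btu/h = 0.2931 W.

In absolute terms T_C = 278.95 K and T_H = 301.15 K, so ΔT = 22.20 K.
COP_Carnot = T_C/ΔT = 278.95/22.20 = 12.57.
Ẇ_min = Q̇/COP_Carnot = 7010/12.57 = 557.9 W = 1903 Btu/h.

1903 Btu/h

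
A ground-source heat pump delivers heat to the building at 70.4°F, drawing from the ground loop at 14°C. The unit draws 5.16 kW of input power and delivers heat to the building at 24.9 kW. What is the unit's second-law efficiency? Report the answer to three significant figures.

COP_actual = Q̇_H/Ẇ = 24.90/5.160 = 4.826.
In absolute terms T_C = 287.15 K and T_H = 294.48 K, so ΔT = 7.333 K.
COP_Carnot = T_H/ΔT = 294.48/7.333 = 40.16.
η_II = COP_actual/COP_Carnot = 4.826/40.16 = 0.1202.

0.120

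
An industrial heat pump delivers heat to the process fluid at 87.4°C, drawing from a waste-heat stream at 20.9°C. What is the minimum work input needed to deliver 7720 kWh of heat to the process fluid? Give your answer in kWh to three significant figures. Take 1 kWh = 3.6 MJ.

1420 kWh

In absolute terms T_C = 294.05 K and T_H = 360.55 K, so ΔT = 66.50 K.
The reversible limit is COP_HP = T_H/ΔT = 5.422, so W_min = Q_H/COP = Q_H·ΔT/T_H.
W_min = 7720 × 66.50/360.55 = 1424 kWh.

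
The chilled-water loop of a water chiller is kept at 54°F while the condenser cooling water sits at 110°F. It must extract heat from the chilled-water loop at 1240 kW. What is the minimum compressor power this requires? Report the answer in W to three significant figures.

In absolute terms T_C = 285.37 K and T_H = 316.48 K, so ΔT = 31.11 K.
COP_Carnot = T_C/ΔT = 285.37/31.11 = 9.173.
Ẇ_min = Q̇/COP_Carnot = 1240/9.173 = 135.2 kW = 135200 W.

135000 W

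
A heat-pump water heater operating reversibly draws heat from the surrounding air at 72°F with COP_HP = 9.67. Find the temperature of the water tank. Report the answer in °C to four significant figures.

56.29 °C

COP_HP = T_H/(T_H − T_C) rearranges to T_H = COP·T_C/(COP − 1).
With T_C = 295.37 K, T_H = 9.67 × 295.37/8.670 = 329.44 K.
Converting, 329.44 K = 56.29°C.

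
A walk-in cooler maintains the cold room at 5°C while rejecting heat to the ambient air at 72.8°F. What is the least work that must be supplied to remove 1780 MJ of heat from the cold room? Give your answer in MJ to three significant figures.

113 MJ

In absolute terms T_C = 278.15 K and T_H = 295.82 K, so ΔT = 17.67 K.
The reversible limit is COP_R = T_C/ΔT = 15.74, so W_min = Q_C/COP = Q_C·ΔT/T_C.
W_min = 1780 × 17.67/278.15 = 113.1 MJ.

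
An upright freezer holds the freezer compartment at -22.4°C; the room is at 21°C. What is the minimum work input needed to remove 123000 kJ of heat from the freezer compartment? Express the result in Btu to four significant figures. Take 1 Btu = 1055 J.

In absolute terms T_C = 250.75 K and T_H = 294.15 K, so ΔT = 43.40 K.
The reversible limit is COP_R = T_C/ΔT = 5.778, so W_min = Q_C/COP = Q_C·ΔT/T_C.
W_min = 123000 × 43.40/250.75 = 21290 kJ = 20180 Btu.

20180 Btu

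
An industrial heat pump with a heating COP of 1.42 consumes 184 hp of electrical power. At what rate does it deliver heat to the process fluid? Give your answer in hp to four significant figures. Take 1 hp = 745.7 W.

261.3 hp

Q̇_H = COP_HP × Ẇ = 1.42 × 184.0 = 261.3 hp.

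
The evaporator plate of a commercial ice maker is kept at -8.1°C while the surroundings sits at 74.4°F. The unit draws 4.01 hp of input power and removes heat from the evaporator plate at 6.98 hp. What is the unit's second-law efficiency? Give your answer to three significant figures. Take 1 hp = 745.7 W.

0.208

COP_actual = Q̇_C/Ẇ = 6.980/4.010 = 1.741.
In absolute terms T_C = 265.05 K and T_H = 296.71 K, so ΔT = 31.66 K.
COP_Carnot = T_C/ΔT = 265.05/31.66 = 8.373.
η_II = COP_actual/COP_Carnot = 1.741/8.373 = 0.2079.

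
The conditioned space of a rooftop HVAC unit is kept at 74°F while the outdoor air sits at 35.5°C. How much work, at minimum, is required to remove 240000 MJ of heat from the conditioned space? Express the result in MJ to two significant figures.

In absolute terms T_C = 296.48 K and T_H = 308.65 K, so ΔT = 12.17 K.
The reversible limit is COP_R = T_C/ΔT = 24.37, so W_min = Q_C/COP = Q_C·ΔT/T_C.
W_min = 240000 × 12.17/296.48 = 9849 MJ.

9800 MJ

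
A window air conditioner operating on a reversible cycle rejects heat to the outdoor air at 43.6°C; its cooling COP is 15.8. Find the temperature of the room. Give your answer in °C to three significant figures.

24.7 °C

For a Carnot refrigerator COP_R = T_C/(T_H − T_C), so T_C = COP·T_H/(1 + COP).
With T_H = 316.75 K, T_C = 15.8 × 316.75/16.80 = 297.90 K.
Converting, 297.90 K = 24.75°C.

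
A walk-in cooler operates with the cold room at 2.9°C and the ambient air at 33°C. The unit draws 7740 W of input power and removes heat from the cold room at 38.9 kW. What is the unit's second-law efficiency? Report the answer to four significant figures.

Converting, Q̇_C = 38.90 kW = 38900 W, so COP_actual = Q̇_C/Ẇ = 38900/7740 = 5.026.
In absolute terms T_C = 276.05 K and T_H = 306.15 K, so ΔT = 30.10 K.
COP_Carnot = T_C/ΔT = 276.05/30.10 = 9.171.
η_II = COP_actual/COP_Carnot = 5.026/9.171 = 0.5480.

0.5480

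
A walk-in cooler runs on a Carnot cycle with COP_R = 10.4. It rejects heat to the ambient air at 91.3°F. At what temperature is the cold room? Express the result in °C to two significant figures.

For a Carnot refrigerator COP_R = T_C/(T_H − T_C), so T_C = COP·T_H/(1 + COP).
With T_H = 306.09 K, T_C = 10.4 × 306.09/11.40 = 279.24 K.
Converting, 279.24 K = 6.09°C.

6.1 °C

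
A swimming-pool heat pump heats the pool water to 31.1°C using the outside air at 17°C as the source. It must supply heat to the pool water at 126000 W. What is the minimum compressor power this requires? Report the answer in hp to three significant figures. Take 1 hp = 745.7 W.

In absolute terms T_C = 290.15 K and T_H = 304.25 K, so ΔT = 14.10 K.
COP_Carnot = T_H/ΔT = 304.25/14.10 = 21.58.
Ẇ_min = Q̇/COP_Carnot = 126000/21.58 = 5839 W = 7.831 hp.

7.83 hp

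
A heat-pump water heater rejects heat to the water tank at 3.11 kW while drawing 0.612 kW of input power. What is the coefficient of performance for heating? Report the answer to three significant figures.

5.08

The first law gives Q̇_H = Q̇_C + Ẇ, so the three rates are Q̇_C = 2.498, Q̇_H = 3.110, Ẇ = 0.6120 kW.
COP_HP = Q̇_H/Ẇ = 3.110/0.6120 = 5.082.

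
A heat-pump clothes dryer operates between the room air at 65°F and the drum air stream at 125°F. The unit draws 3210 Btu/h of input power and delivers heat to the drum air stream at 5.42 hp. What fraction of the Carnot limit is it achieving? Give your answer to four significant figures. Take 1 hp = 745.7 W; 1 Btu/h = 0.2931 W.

Converting, Q̇_H = 5.420 hp = 13790 Btu/h, so COP_actual = Q̇_H/Ẇ = 13790/3210 = 4.296.
In absolute terms T_C = 291.48 K and T_H = 324.82 K, so ΔT = 33.33 K.
COP_Carnot = T_H/ΔT = 324.82/33.33 = 9.745.
η_II = COP_actual/COP_Carnot = 4.296/9.745 = 0.4408.

0.4408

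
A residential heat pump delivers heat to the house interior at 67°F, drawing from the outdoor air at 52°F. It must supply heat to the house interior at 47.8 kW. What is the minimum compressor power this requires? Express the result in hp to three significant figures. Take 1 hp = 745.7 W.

In absolute terms T_C = 284.26 K and T_H = 292.59 K, so ΔT = 8.333 K.
COP_Carnot = T_H/ΔT = 292.59/8.333 = 35.11.
Ẇ_min = Q̇/COP_Carnot = 47.80/35.11 = 1.361 kW = 1.826 hp.

1.83 hp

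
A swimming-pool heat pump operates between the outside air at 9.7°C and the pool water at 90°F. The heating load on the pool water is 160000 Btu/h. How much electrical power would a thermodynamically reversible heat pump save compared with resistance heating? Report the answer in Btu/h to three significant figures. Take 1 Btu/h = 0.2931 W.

In absolute terms T_C = 282.85 K and T_H = 305.37 K, so ΔT = 22.52 K.
COP_Carnot = T_H/ΔT = 305.37/22.52 = 13.56.
Resistance heating needs Ẇ_res = Q̇_H = 160000 Btu/h; the reversible heat pump needs only Ẇ_hp = Q̇_H/COP = 11800 Btu/h.
Saving = 160000 − 11800 = 148200 Btu/h.

148000 Btu/h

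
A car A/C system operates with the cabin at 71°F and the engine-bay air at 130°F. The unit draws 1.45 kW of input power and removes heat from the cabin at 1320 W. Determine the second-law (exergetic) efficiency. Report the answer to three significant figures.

Converting, Q̇_C = 1320 W = 1.320 kW, so COP_actual = Q̇_C/Ẇ = 1.320/1.450 = 0.9103.
In absolute terms T_C = 294.82 K and T_H = 327.59 K, so ΔT = 32.78 K.
COP_Carnot = T_C/ΔT = 294.82/32.78 = 8.994.
η_II = COP_actual/COP_Carnot = 0.9103/8.994 = 0.1012.

0.101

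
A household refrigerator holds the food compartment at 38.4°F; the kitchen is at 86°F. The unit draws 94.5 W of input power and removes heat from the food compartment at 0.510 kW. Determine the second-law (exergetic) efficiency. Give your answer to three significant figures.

Converting, Q̇_C = 0.5100 kW = 510.0 W, so COP_actual = Q̇_C/Ẇ = 510.0/94.50 = 5.397.
In absolute terms T_C = 276.71 K and T_H = 303.15 K, so ΔT = 26.44 K.
COP_Carnot = T_C/ΔT = 276.71/26.44 = 10.46.
η_II = COP_actual/COP_Carnot = 5.397/10.46 = 0.5158.

0.516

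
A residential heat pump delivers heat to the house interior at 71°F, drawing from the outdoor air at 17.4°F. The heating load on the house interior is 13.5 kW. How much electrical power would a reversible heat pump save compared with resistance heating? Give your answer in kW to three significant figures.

12.1 kW

In absolute terms T_C = 265.04 K and T_H = 294.82 K, so ΔT = 29.78 K.
COP_Carnot = T_H/ΔT = 294.82/29.78 = 9.901.
Resistance heating needs Ẇ_res = Q̇_H = 13.50 kW; the reversible heat pump needs only Ẇ_hp = Q̇_H/COP = 1.364 kW.
Saving = 13.50 − 1.364 = 12.14 kW.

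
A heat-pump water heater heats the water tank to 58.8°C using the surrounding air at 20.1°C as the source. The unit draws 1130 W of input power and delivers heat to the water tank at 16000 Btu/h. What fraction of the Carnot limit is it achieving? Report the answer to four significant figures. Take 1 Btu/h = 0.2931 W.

0.4838

Converting, Q̇_H = 16000 Btu/h = 4690 W, so COP_actual = Q̇_H/Ẇ = 4690/1130 = 4.150.
In absolute terms T_C = 293.25 K and T_H = 331.95 K, so ΔT = 38.70 K.
COP_Carnot = T_H/ΔT = 331.95/38.70 = 8.578.
η_II = COP_actual/COP_Carnot = 4.150/8.578 = 0.4838.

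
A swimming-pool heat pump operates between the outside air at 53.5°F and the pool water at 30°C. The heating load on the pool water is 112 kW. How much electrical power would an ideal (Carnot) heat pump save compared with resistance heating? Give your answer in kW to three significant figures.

In absolute terms T_C = 285.09 K and T_H = 303.15 K, so ΔT = 18.06 K.
COP_Carnot = T_H/ΔT = 303.15/18.06 = 16.79.
Resistance heating needs Ẇ_res = Q̇_H = 112.0 kW; the reversible heat pump needs only Ẇ_hp = Q̇_H/COP = 6.671 kW.
Saving = 112.0 − 6.671 = 105.3 kW.

105 kW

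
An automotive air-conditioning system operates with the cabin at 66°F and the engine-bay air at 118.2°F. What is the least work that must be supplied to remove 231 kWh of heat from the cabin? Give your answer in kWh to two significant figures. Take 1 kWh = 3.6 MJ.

23 kWh

In absolute terms T_C = 292.04 K and T_H = 321.04 K, so ΔT = 29.00 K.
The reversible limit is COP_R = T_C/ΔT = 10.07, so W_min = Q_C/COP = Q_C·ΔT/T_C.
W_min = 231.0 × 29.00/292.04 = 22.94 kWh.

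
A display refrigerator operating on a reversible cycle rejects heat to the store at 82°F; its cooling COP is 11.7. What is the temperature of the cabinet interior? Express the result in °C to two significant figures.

4.1 °C

For a Carnot refrigerator COP_R = T_C/(T_H − T_C), so T_C = COP·T_H/(1 + COP).
With T_H = 300.93 K, T_C = 11.7 × 300.93/12.70 = 277.23 K.
Converting, 277.23 K = 4.08°C.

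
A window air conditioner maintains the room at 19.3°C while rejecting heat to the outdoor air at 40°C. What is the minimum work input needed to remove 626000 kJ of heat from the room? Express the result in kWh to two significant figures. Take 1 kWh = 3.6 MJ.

In absolute terms T_C = 292.45 K and T_H = 313.15 K, so ΔT = 20.70 K.
The reversible limit is COP_R = T_C/ΔT = 14.13, so W_min = Q_C/COP = Q_C·ΔT/T_C.
W_min = 626000 × 20.70/292.45 = 44310 kJ = 12.31 kWh.

12 kWh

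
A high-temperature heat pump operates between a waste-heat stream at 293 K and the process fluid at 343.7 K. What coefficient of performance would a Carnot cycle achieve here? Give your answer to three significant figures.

The reservoir spacing is ΔT = 343.7 − 293 = 50.70 K.
For a reversible cycle, COP_Carnot = T_H/ΔT = 343.70/50.70 = 6.779.

6.78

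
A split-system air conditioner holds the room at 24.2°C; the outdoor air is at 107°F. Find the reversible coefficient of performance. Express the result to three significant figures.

17.0

In absolute terms T_C = 297.35 K and T_H = 314.82 K, so ΔT = 17.47 K.
For a reversible cycle, COP_Carnot = T_C/ΔT = 297.35/17.47 = 17.02.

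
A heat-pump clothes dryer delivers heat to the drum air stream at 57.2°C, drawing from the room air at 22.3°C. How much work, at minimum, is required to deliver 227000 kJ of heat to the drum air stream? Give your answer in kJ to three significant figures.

24000 kJ

In absolute terms T_C = 295.45 K and T_H = 330.35 K, so ΔT = 34.90 K.
The reversible limit is COP_HP = T_H/ΔT = 9.466, so W_min = Q_H/COP = Q_H·ΔT/T_H.
W_min = 227000 × 34.90/330.35 = 23980 kJ.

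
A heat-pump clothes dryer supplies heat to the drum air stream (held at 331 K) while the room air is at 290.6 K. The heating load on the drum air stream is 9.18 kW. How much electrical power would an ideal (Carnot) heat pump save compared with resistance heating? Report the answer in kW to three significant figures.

8.06 kW

The reservoir spacing is ΔT = 331 − 290.6 = 40.40 K.
COP_Carnot = T_H/ΔT = 331.00/40.40 = 8.193.
Resistance heating needs Ẇ_res = Q̇_H = 9.180 kW; the reversible heat pump needs only Ẇ_hp = Q̇_H/COP = 1.120 kW.
Saving = 9.180 − 1.120 = 8.060 kW.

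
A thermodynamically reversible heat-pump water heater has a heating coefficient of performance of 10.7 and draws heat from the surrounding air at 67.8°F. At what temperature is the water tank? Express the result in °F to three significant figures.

COP_HP = T_H/(T_H − T_C) rearranges to T_H = COP·T_C/(COP − 1).
With T_C = 293.04 K, T_H = 10.7 × 293.04/9.700 = 323.25 K.
Converting, 323.25 K = 122.18°F.

122 °F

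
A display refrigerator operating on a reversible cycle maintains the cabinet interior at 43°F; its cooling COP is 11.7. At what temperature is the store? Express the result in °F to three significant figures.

COP_R = T_C/(T_H − T_C) gives T_H − T_C = T_C/COP.
With T_C = 279.26 K, T_H = 279.26 × (1 + 1/11.7) = 303.13 K.
Converting, 303.13 K = 85.96°F.

86.0 °F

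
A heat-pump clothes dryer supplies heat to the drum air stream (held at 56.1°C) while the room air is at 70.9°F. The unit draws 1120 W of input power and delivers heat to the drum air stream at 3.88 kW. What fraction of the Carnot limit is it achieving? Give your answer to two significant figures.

0.36

Converting, Q̇_H = 3.880 kW = 3880 W, so COP_actual = Q̇_H/Ẇ = 3880/1120 = 3.464.
In absolute terms T_C = 294.76 K and T_H = 329.25 K, so ΔT = 34.49 K.
COP_Carnot = T_H/ΔT = 329.25/34.49 = 9.547.
η_II = COP_actual/COP_Carnot = 3.464/9.547 = 0.3629.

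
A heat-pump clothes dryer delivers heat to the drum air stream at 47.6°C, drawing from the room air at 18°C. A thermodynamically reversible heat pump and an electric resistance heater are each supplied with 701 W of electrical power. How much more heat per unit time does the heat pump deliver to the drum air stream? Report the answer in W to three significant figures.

6900 W

In absolute terms T_C = 291.15 K and T_H = 320.75 K, so ΔT = 29.60 K.
COP_Carnot = T_H/ΔT = 320.75/29.60 = 10.84.
The heat pump delivers Q̇_H = COP × Ẇ = 7596 W; the resistance heater delivers Ẇ = 701.0 W.
Extra = (COP − 1)·Ẇ = 6895 W.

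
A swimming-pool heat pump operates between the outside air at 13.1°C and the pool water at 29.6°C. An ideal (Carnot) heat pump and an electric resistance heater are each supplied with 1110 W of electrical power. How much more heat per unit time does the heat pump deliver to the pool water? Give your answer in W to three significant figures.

19300 W

In absolute terms T_C = 286.25 K and T_H = 302.75 K, so ΔT = 16.50 K.
COP_Carnot = T_H/ΔT = 302.75/16.50 = 18.35.
The heat pump delivers Q̇_H = COP × Ẇ = 20370 W; the resistance heater delivers Ẇ = 1110 W.
Extra = (COP − 1)·Ẇ = 19260 W.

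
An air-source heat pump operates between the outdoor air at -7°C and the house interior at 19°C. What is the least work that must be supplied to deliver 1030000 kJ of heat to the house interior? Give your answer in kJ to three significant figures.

In absolute terms T_C = 266.15 K and T_H = 292.15 K, so ΔT = 26.00 K.
The reversible limit is COP_HP = T_H/ΔT = 11.24, so W_min = Q_H/COP = Q_H·ΔT/T_H.
W_min = 1030000 × 26.00/292.15 = 91670 kJ.

91700 kJ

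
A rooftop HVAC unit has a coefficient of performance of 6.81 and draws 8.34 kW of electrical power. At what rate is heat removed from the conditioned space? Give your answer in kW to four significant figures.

56.80 kW

Q̇_C = COP × Ẇ = 6.81 × 8.340 = 56.80 kW.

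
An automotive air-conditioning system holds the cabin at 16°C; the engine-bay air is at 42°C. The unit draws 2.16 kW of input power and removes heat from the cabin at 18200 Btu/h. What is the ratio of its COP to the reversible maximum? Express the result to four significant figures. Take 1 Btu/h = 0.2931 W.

0.2221

Converting, Q̇_C = 18200 Btu/h = 5.334 kW, so COP_actual = Q̇_C/Ẇ = 5.334/2.160 = 2.470.
In absolute terms T_C = 289.15 K and T_H = 315.15 K, so ΔT = 26.00 K.
COP_Carnot = T_C/ΔT = 289.15/26.00 = 11.12.
η_II = COP_actual/COP_Carnot = 2.470/11.12 = 0.2221.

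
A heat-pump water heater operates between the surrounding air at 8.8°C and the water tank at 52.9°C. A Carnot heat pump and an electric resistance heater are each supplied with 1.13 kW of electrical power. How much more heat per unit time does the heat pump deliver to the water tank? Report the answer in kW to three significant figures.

7.22 kW

In absolute terms T_C = 281.95 K and T_H = 326.05 K, so ΔT = 44.10 K.
COP_Carnot = T_H/ΔT = 326.05/44.10 = 7.393.
The heat pump delivers Q̇_H = COP × Ẇ = 8.355 kW; the resistance heater delivers Ẇ = 1.130 kW.
Extra = (COP − 1)·Ẇ = 7.225 kW.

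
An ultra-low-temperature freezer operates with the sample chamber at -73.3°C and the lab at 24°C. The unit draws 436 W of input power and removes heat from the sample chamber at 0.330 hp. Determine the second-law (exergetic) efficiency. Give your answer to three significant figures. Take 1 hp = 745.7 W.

Converting, Q̇_C = 0.3300 hp = 246.1 W, so COP_actual = Q̇_C/Ẇ = 246.1/436.0 = 0.5644.
In absolute terms T_C = 199.85 K and T_H = 297.15 K, so ΔT = 97.30 K.
COP_Carnot = T_C/ΔT = 199.85/97.30 = 2.054.
η_II = COP_actual/COP_Carnot = 0.5644/2.054 = 0.2748.

0.275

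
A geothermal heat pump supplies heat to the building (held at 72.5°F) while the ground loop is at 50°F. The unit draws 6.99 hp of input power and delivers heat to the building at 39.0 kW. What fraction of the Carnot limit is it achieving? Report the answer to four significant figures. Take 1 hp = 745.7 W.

0.3163

Converting, Q̇_H = 39.00 kW = 52.30 hp, so COP_actual = Q̇_H/Ẇ = 52.30/6.990 = 7.482.
In absolute terms T_C = 283.15 K and T_H = 295.65 K, so ΔT = 12.50 K.
COP_Carnot = T_H/ΔT = 295.65/12.50 = 23.65.
η_II = COP_actual/COP_Carnot = 7.482/23.65 = 0.3163.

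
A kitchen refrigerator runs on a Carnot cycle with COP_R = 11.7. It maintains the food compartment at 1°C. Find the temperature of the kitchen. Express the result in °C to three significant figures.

COP_R = T_C/(T_H − T_C) gives T_H − T_C = T_C/COP.
With T_C = 274.15 K, T_H = 274.15 × (1 + 1/11.7) = 297.58 K.
Converting, 297.58 K = 24.43°C.

24.4 °C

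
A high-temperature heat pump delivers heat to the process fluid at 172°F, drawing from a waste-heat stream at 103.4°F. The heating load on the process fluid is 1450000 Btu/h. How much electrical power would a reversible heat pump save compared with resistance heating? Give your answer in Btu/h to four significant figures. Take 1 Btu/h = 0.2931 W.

1293000 Btu/h

In absolute terms T_C = 312.82 K and T_H = 350.93 K, so ΔT = 38.11 K.
COP_Carnot = T_H/ΔT = 350.93/38.11 = 9.208.
Resistance heating needs Ẇ_res = Q̇_H = 1450000 Btu/h; the reversible heat pump needs only Ẇ_hp = Q̇_H/COP = 157500 Btu/h.
Saving = 1450000 − 157500 = 1293000 Btu/h.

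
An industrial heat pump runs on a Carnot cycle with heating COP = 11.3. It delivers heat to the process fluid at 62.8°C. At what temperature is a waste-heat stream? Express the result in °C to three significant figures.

COP_HP = T_H/(T_H − T_C) gives T_H − T_C = T_H/COP.
With T_H = 335.95 K, T_C = 335.95 × (1 − 1/11.3) = 306.22 K.
Converting, 306.22 K = 33.07°C.

33.1 °C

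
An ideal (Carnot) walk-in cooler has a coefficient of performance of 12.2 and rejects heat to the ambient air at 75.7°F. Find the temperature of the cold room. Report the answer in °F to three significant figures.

35.1 °F

For a Carnot refrigerator COP_R = T_C/(T_H − T_C), so T_C = COP·T_H/(1 + COP).
With T_H = 297.43 K, T_C = 12.2 × 297.43/13.20 = 274.90 K.
Converting, 274.90 K = 35.14°F.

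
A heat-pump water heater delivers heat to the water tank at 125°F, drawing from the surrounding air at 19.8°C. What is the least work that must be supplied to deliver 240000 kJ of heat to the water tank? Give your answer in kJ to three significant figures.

23500 kJ

In absolute terms T_C = 292.95 K and T_H = 324.82 K, so ΔT = 31.87 K.
The reversible limit is COP_HP = T_H/ΔT = 10.19, so W_min = Q_H/COP = Q_H·ΔT/T_H.
W_min = 240000 × 31.87/324.82 = 23550 kJ.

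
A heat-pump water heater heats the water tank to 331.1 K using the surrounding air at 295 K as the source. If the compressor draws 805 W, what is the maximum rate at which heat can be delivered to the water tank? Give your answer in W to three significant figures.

7380 W

The reservoir spacing is ΔT = 331.1 − 295 = 36.10 K.
COP_Carnot = T_H/ΔT = 331.10/36.10 = 9.172.
Q̇_max = COP_Carnot × Ẇ = 9.172 × 805.0 W = 7383 W.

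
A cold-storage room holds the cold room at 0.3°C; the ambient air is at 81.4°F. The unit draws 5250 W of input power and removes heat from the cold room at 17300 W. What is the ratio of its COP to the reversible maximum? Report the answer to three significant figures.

COP_actual = Q̇_C/Ẇ = 17300/5250 = 3.295.
In absolute terms T_C = 273.45 K and T_H = 300.59 K, so ΔT = 27.14 K.
COP_Carnot = T_C/ΔT = 273.45/27.14 = 10.07.
η_II = COP_actual/COP_Carnot = 3.295/10.07 = 0.3271.

0.327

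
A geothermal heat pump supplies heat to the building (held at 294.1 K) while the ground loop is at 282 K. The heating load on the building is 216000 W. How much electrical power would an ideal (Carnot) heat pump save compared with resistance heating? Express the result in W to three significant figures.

The reservoir spacing is ΔT = 294.1 − 282 = 12.10 K.
COP_Carnot = T_H/ΔT = 294.10/12.10 = 24.31.
Resistance heating needs Ẇ_res = Q̇_H = 216000 W; the reversible heat pump needs only Ẇ_hp = Q̇_H/COP = 8887 W.
Saving = 216000 − 8887 = 207100 W.

207000 W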